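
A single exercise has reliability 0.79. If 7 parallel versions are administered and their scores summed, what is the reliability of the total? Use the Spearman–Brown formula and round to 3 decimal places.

0.963

ρ_k = kρ / (1 + (k−1)ρ) = 7·0.79 / (1 + 6·0.79) = 5.530 / 5.740 = 0.963.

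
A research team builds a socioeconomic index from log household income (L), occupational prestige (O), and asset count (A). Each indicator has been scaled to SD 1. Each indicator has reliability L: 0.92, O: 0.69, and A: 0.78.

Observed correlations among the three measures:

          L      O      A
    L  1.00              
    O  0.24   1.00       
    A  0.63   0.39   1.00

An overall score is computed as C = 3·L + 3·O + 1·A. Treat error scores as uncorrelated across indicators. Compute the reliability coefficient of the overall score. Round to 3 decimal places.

Var(C) = 3² + 3² + 1 + 2·[9·0.24 + 3·0.63 + 3·0.39] = 19 + 10.44 = 29.44.
Because errors are independent across components, Cov(Tᵢ,Tⱼ) = Cov(Xᵢ,Xⱼ); the off-diagonal part of the true-score variance is the same as above.
True-score variance = [3²·0.92 + 3²·0.69 + 0.78] + 10.44 = 15.27 + 10.44 = 25.71.
Reliability = 25.71 / 29.44 = 0.873.

0.873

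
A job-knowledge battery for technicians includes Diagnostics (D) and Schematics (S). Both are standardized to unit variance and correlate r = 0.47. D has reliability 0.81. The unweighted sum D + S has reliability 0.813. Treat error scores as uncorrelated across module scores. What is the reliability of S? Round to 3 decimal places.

Var(D+S) = 2 + 2·0.47 = 2.940.
True-score variance = ρ_D + ρ_S + 2·0.47, so 0.813 = (0.81 + ρ_S + 0.94) / 2.940.
ρ_S = 0.813·2.940 − 0.81 − 0.94 = 0.640.

0.640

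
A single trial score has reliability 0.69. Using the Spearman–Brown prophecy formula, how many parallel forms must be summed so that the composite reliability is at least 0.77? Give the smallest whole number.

2

k ≥ ρ*(1−ρ₁)/(ρ₁(1−ρ*)) = 0.77·0.31 / (0.69·0.23) = 1.504.
Smallest integer k = 2.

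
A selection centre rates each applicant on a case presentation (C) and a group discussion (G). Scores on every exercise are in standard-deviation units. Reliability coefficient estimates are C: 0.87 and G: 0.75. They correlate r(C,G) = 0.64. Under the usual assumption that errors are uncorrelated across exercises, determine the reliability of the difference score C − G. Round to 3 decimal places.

0.472

Var(C−G) = 1 + 1 − 2·0.64 = 2 − 1.28 = 0.72.
With uncorrelated errors the cross-covariances are all true-score covariance, so they carry over unchanged; only the diagonal terms shrink to ρᵢσᵢ².
True-score variance = [0.87 + 0.75] − 1.28 = 1.62 − 1.28 = 0.34.
Reliability = 0.34 / 0.72 = 0.472.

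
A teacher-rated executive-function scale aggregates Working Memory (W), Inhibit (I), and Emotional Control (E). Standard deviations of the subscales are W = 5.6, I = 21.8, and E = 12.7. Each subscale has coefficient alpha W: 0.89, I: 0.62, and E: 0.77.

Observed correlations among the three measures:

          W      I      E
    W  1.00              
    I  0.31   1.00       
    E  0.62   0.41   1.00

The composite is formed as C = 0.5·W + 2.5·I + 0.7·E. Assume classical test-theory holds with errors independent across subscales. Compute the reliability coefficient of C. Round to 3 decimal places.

Var(C) = 0.5²·5.6² + 2.5²·21.8² + 0.7²·12.7² + 2·[1.25·5.6·21.8·0.31 + 0.35·5.6·12.7·0.62 + 1.75·21.8·12.7·0.41] = 3057.12 + 522.772 = 3579.89.
With uncorrelated errors the cross-covariances are all true-score covariance, so they carry over unchanged; only the diagonal terms shrink to ρᵢσᵢ².
True-score variance = [0.5²·5.6²·0.89 + 2.5²·21.8²·0.62 + 0.7²·12.7²·0.77] + 522.772 = 1909.39 + 522.772 = 2432.16.
Reliability = 2432.16 / 3579.89 = 0.679.

0.679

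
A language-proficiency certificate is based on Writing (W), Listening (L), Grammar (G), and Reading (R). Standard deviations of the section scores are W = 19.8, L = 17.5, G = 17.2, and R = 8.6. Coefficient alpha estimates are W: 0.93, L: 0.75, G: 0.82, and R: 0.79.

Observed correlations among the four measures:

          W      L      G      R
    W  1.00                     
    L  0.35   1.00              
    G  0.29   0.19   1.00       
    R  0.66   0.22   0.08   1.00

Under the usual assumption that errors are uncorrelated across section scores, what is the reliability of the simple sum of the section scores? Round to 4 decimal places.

Var(W+L+G+R) = 19.8² + 17.5² + 17.2² + 8.6² + 2·[19.8·17.5·0.35 + 19.8·17.2·0.29 + 19.8·8.6·0.66 + 17.5·17.2·0.19 + 17.5·8.6·0.22 + 17.2·8.6·0.08] = 1068.09 + 869.112 = 1937.2.
With uncorrelated errors the cross-covariances are all true-score covariance, so they carry over unchanged; only the diagonal terms shrink to ρᵢσᵢ².
True-score variance = [19.8²·0.93 + 17.5²·0.75 + 17.2²·0.82 + 8.6²·0.79] + 869.112 = 895.302 + 869.112 = 1764.41.
Reliability = 1764.41 / 1937.2 = 0.9108.

0.9108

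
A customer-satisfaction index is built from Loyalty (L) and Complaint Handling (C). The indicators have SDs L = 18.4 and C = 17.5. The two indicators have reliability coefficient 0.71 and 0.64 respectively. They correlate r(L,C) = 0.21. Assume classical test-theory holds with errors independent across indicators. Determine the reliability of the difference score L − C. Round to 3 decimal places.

Var(L−C) = 18.4² + 17.5² − 2·18.4·17.5·0.21 = 644.81 − 135.24 = 509.57.
Under uncorrelated errors the observed covariances equal the true-score covariances, so only the own-variance terms attenuate.
True-score variance = [18.4²·0.71 + 17.5²·0.64] − 135.24 = 436.378 − 135.24 = 301.138.
Reliability = 301.138 / 509.57 = 0.591.

0.591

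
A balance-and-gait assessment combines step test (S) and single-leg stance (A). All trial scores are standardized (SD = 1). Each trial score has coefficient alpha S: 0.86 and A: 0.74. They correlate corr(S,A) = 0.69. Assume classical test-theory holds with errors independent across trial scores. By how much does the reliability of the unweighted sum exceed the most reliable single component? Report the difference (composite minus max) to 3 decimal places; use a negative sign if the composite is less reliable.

Var(sum) = 2 + 1.38 = 3.38; true-score variance = 1.6 + 1.38 = 2.98; composite reliability = 0.8817.
Max component reliability = 0.8600.
Difference = 0.8817 − 0.8600 = 0.022.

0.022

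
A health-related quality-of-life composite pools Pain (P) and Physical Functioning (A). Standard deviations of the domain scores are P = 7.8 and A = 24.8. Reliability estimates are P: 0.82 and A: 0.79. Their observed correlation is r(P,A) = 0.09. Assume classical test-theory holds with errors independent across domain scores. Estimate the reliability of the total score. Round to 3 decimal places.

0.803

Var(P+A) = 7.8² + 24.8² + 2·[7.8·24.8·0.09] = 675.88 + 34.8192 = 710.699.
Under uncorrelated errors the observed covariances equal the true-score covariances, so only the own-variance terms attenuate.
True-score variance = [7.8²·0.82 + 24.8²·0.79] + 34.8192 = 535.77 + 34.8192 = 570.59.
Reliability = 570.59 / 710.699 = 0.803.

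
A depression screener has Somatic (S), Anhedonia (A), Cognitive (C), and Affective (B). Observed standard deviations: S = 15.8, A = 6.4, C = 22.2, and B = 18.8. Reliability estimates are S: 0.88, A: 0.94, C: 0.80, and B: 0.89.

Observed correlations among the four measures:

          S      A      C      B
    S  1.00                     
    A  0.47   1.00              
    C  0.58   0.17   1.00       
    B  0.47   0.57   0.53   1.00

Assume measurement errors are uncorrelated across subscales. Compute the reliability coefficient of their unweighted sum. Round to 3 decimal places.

0.933

Var(S+A+C+B) = 15.8² + 6.4² + 22.2² + 18.8² + 2·[15.8·6.4·0.47 + 15.8·22.2·0.58 + 15.8·18.8·0.47 + 6.4·22.2·0.17 + 6.4·18.8·0.57 + 22.2·18.8·0.53] = 1136.88 + 1409.03 = 2545.91.
Under uncorrelated errors the observed covariances equal the true-score covariances, so only the own-variance terms attenuate.
True-score variance = [15.8²·0.88 + 6.4²·0.94 + 22.2²·0.80 + 18.8²·0.89] + 1409.03 = 967.019 + 1409.03 = 2376.04.
Reliability = 2376.04 / 2545.91 = 0.933.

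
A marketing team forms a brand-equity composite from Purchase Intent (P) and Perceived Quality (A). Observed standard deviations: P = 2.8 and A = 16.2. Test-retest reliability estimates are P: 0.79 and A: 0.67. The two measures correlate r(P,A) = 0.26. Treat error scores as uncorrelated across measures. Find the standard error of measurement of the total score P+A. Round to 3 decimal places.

9.394

Var(total) = 270.28 + 23.5872 = 293.867.
True-score variance = 182.028 + 23.5872 = 205.616, so reliability = 0.6997.
Error variance = 293.867 − 205.616 = 88.2516; SEM = √88.2516 = 9.394.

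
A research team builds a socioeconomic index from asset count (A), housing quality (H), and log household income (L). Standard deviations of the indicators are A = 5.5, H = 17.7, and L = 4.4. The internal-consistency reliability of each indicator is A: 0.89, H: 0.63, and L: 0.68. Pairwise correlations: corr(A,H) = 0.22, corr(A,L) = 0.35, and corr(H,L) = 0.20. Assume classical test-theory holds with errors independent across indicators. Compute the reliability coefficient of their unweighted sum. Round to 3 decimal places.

Var(A+H+L) = 5.5² + 17.7² + 4.4² + 2·[5.5·17.7·0.22 + 5.5·4.4·0.35 + 17.7·4.4·0.20] = 362.9 + 90.926 = 453.826.
Under uncorrelated errors the observed covariances equal the true-score covariances, so only the own-variance terms attenuate.
True-score variance = [5.5²·0.89 + 17.7²·0.63 + 4.4²·0.68] + 90.926 = 237.46 + 90.926 = 328.386.
Reliability = 328.386 / 453.826 = 0.724.

0.724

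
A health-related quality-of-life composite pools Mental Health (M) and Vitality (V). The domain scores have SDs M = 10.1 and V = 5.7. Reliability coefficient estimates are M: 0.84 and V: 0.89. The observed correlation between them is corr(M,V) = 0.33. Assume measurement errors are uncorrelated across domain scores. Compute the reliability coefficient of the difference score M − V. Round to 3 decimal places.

0.794

Var(M−V) = 10.1² + 5.7² − 2·10.1·5.7·0.33 = 134.5 − 37.9962 = 96.5038.
Under uncorrelated errors the observed covariances equal the true-score covariances, so only the own-variance terms attenuate.
True-score variance = [10.1²·0.84 + 5.7²·0.89] − 37.9962 = 114.604 − 37.9962 = 76.6083.
Reliability = 76.6083 / 96.5038 = 0.794.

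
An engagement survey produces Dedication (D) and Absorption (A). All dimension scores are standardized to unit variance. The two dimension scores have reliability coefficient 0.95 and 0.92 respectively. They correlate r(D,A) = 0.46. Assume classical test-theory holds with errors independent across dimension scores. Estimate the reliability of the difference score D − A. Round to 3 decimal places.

Var(D−A) = 1 + 1 − 2·0.46 = 2 − 0.92 = 1.08.
With uncorrelated errors the cross-covariances are all true-score covariance, so they carry over unchanged; only the diagonal terms shrink to ρᵢσᵢ².
True-score variance = [0.95 + 0.92] − 0.92 = 1.87 − 0.92 = 0.95.
Reliability = 0.95 / 1.08 = 0.880.

0.880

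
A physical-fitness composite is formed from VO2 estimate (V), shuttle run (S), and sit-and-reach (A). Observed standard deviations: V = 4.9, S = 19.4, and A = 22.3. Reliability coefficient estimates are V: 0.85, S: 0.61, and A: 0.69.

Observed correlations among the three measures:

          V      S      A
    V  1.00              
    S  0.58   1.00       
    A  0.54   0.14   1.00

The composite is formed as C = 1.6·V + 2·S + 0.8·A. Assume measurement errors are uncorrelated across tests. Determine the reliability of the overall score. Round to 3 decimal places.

0.731

Var(C) = 1.6²·4.9² + 2²·19.4² + 0.8²·22.3² + 2·[3.2·4.9·19.4·0.58 + 1.28·4.9·22.3·0.54 + 1.6·19.4·22.3·0.14] = 1885.17 + 697.731 = 2582.9.
Under uncorrelated errors the observed covariances equal the true-score covariances, so only the own-variance terms attenuate.
True-score variance = [1.6²·4.9²·0.85 + 2²·19.4²·0.61 + 0.8²·22.3²·0.69] + 697.731 = 1190.17 + 697.731 = 1887.9.
Reliability = 1887.9 / 2582.9 = 0.731.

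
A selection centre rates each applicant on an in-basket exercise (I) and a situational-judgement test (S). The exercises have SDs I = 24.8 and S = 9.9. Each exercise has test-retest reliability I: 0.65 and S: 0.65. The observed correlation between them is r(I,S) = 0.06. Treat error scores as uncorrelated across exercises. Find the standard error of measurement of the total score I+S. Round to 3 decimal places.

15.798

Var(total) = 713.05 + 29.4624 = 742.512.
True-score variance = 463.483 + 29.4624 = 492.945, so reliability = 0.6639.
Error variance = 742.512 − 492.945 = 249.567; SEM = √249.567 = 15.798.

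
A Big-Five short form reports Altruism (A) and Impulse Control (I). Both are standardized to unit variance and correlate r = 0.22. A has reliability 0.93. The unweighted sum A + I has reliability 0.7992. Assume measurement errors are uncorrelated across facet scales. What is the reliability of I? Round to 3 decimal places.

Var(A+I) = 2 + 2·0.22 = 2.440.
True-score variance = ρ_A + ρ_I + 2·0.22, so 0.7992 = (0.93 + ρ_I + 0.44) / 2.440.
ρ_I = 0.7992·2.440 − 0.93 − 0.44 = 0.580.

0.580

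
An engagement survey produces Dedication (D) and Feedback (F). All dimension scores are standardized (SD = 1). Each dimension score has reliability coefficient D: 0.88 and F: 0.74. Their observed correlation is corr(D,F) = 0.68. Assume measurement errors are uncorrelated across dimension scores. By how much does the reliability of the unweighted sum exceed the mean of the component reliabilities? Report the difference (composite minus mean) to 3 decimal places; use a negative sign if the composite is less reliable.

Var(sum) = 2 + 1.36 = 3.36; true-score variance = 1.62 + 1.36 = 2.98; composite reliability = 0.8869.
Mean component reliability = 0.8100.
Difference = 0.8869 − 0.8100 = 0.077.

0.077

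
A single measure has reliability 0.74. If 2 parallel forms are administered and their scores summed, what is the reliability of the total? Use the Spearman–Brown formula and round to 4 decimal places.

0.8506

ρ_k = kρ / (1 + (k−1)ρ) = 2·0.74 / (1 + 1·0.74) = 1.480 / 1.740 = 0.8506.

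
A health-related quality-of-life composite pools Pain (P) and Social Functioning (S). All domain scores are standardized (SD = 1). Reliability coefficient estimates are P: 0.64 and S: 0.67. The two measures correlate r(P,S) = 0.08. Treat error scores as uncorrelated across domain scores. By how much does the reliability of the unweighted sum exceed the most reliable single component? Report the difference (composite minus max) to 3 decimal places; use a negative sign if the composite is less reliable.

0.011

Var(sum) = 2 + 0.16 = 2.16; true-score variance = 1.31 + 0.16 = 1.47; composite reliability = 0.6806.
Max component reliability = 0.6700.
Difference = 0.6806 − 0.6700 = 0.011.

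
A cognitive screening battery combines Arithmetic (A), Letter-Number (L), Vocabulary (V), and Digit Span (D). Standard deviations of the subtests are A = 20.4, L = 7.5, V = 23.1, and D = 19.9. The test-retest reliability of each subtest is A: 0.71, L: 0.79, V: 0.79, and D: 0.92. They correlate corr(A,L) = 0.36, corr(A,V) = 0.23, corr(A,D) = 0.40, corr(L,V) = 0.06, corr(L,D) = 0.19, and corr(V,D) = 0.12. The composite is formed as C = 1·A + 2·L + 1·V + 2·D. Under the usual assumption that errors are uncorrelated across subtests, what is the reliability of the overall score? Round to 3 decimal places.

0.906

Var(C) = 20.4² + 2²·7.5² + 23.1² + 2²·19.9² + 2·[2·20.4·7.5·0.36 + 20.4·23.1·0.23 + 2·20.4·19.9·0.40 + 2·7.5·23.1·0.06 + 4·7.5·19.9·0.19 + 2·23.1·19.9·0.12] = 2758.81 + 1575.72 = 4334.53.
Because errors are independent across components, Cov(Tᵢ,Tⱼ) = Cov(Xᵢ,Xⱼ); the off-diagonal part of the true-score variance is the same as above.
True-score variance = [20.4²·0.71 + 2²·7.5²·0.79 + 23.1²·0.79 + 2²·19.9²·0.92] + 1575.72 = 2352.09 + 1575.72 = 3927.81.
Reliability = 3927.81 / 4334.53 = 0.906.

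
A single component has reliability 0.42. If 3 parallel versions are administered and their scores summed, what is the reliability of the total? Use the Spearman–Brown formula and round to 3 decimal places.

ρ_k = kρ / (1 + (k−1)ρ) = 3·0.42 / (1 + 2·0.42) = 1.260 / 1.840 = 0.685.

0.685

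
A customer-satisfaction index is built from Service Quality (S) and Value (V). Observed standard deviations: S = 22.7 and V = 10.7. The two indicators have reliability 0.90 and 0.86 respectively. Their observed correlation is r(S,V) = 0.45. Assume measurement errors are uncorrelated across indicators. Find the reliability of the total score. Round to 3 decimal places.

0.920

Var(S+V) = 22.7² + 10.7² + 2·[22.7·10.7·0.45] = 629.78 + 218.601 = 848.381.
Under uncorrelated errors the observed covariances equal the true-score covariances, so only the own-variance terms attenuate.
True-score variance = [22.7²·0.90 + 10.7²·0.86] + 218.601 = 562.222 + 218.601 = 780.823.
Reliability = 780.823 / 848.381 = 0.920.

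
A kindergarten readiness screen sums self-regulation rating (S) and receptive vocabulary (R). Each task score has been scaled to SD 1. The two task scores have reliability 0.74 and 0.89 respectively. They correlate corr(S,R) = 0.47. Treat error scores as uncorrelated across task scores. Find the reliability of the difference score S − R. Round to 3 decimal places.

Var(S−R) = 1 + 1 − 2·0.47 = 2 − 0.94 = 1.06.
Under uncorrelated errors the observed covariances equal the true-score covariances, so only the own-variance terms attenuate.
True-score variance = [0.74 + 0.89] − 0.94 = 1.63 − 0.94 = 0.69.
Reliability = 0.69 / 1.06 = 0.651.

0.651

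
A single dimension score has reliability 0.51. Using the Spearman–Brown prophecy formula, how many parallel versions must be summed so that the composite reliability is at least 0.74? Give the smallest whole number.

k ≥ ρ*(1−ρ₁)/(ρ₁(1−ρ*)) = 0.74·0.49 / (0.51·0.26) = 2.735.
Smallest integer k = 3.

3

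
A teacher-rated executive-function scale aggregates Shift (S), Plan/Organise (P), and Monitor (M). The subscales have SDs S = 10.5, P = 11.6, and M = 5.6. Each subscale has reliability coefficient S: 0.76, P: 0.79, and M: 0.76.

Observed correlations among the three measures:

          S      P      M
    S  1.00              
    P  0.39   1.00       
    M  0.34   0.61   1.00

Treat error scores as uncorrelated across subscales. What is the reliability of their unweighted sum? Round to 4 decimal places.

0.8731

Var(S+P+M) = 10.5² + 11.6² + 5.6² + 2·[10.5·11.6·0.39 + 10.5·5.6·0.34 + 11.6·5.6·0.61] = 276.17 + 214.239 = 490.409.
Because errors are independent across components, Cov(Tᵢ,Tⱼ) = Cov(Xᵢ,Xⱼ); the off-diagonal part of the true-score variance is the same as above.
True-score variance = [10.5²·0.76 + 11.6²·0.79 + 5.6²·0.76] + 214.239 = 213.926 + 214.239 = 428.165.
Reliability = 428.165 / 490.409 = 0.8731.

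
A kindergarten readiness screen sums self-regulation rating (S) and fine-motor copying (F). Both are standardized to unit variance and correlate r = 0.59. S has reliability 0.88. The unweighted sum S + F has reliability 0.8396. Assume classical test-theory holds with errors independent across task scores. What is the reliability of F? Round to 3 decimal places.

Var(S+F) = 2 + 2·0.59 = 3.180.
True-score variance = ρ_S + ρ_F + 2·0.59, so 0.8396 = (0.88 + ρ_F + 1.18) / 3.180.
ρ_F = 0.8396·3.180 − 0.88 − 1.18 = 0.610.

0.610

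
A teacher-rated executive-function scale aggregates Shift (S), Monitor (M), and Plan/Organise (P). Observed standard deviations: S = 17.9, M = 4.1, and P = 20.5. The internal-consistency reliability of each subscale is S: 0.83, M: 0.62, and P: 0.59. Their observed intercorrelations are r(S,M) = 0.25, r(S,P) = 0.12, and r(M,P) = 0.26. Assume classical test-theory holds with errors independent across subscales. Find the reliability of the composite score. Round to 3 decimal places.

Var(S+M+P) = 17.9² + 4.1² + 20.5² + 2·[17.9·4.1·0.25 + 17.9·20.5·0.12 + 4.1·20.5·0.26] = 757.47 + 168.469 = 925.939.
With uncorrelated errors the cross-covariances are all true-score covariance, so they carry over unchanged; only the diagonal terms shrink to ρᵢσᵢ².
True-score variance = [17.9²·0.83 + 4.1²·0.62 + 20.5²·0.59] + 168.469 = 524.31 + 168.469 = 692.779.
Reliability = 692.779 / 925.939 = 0.748.

0.748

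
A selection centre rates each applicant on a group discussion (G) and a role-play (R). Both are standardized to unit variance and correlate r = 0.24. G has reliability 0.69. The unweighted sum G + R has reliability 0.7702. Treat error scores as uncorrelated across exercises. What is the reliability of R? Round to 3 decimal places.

0.740

Var(G+R) = 2 + 2·0.24 = 2.480.
True-score variance = ρ_G + ρ_R + 2·0.24, so 0.7702 = (0.69 + ρ_R + 0.48) / 2.480.
ρ_R = 0.7702·2.480 − 0.69 − 0.48 = 0.740.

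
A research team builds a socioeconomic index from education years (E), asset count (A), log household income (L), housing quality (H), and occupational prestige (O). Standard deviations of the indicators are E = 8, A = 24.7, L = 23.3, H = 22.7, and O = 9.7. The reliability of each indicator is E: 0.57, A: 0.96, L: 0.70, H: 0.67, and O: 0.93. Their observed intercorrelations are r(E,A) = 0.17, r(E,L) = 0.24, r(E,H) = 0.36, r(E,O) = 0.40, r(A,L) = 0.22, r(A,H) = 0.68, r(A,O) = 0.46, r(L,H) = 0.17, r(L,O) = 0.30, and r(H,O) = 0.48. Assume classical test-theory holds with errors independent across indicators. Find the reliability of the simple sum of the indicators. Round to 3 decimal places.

0.901

Var(E+A+L+H+O) = 8² + 24.7² + 23.3² + 22.7² + 9.7² + 2·[8·24.7·0.17 + 8·23.3·0.24 + 8·22.7·0.36 + 8·9.7·0.40 + 24.7·23.3·0.22 + 24.7·22.7·0.68 + 24.7·9.7·0.46 + 23.3·22.7·0.17 + 23.3·9.7·0.30 + 22.7·9.7·0.48] = 1826.36 + 2112.49 = 3938.85.
Under uncorrelated errors the observed covariances equal the true-score covariances, so only the own-variance terms attenuate.
True-score variance = [8²·0.57 + 24.7²·0.96 + 23.3²·0.70 + 22.7²·0.67 + 9.7²·0.93] + 2112.49 = 1434.94 + 2112.49 = 3547.43.
Reliability = 3547.43 / 3938.85 = 0.901.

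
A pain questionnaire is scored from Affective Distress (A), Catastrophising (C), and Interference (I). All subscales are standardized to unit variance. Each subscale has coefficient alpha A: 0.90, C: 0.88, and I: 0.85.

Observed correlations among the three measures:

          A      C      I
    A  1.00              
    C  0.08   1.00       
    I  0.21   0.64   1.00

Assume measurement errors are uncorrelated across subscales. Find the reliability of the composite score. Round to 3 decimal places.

Var(A+C+I) = 3 + 2·[0.08 + 0.21 + 0.64] = 3 + 1.86 = 4.86.
Under uncorrelated errors the observed covariances equal the true-score covariances, so only the own-variance terms attenuate.
True-score variance = [0.90 + 0.88 + 0.85] + 1.86 = 2.63 + 1.86 = 4.49.
Reliability = 4.49 / 4.86 = 0.924.

0.924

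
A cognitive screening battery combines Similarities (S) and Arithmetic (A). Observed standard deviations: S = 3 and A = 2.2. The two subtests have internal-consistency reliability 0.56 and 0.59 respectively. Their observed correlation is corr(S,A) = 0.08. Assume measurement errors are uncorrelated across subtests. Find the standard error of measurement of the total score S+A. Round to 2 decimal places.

Var(total) = 13.84 + 1.056 = 14.896.
True-score variance = 7.8956 + 1.056 = 8.9516, so reliability = 0.6009.
Error variance = 14.896 − 8.9516 = 5.9444; SEM = √5.9444 = 2.44.

2.44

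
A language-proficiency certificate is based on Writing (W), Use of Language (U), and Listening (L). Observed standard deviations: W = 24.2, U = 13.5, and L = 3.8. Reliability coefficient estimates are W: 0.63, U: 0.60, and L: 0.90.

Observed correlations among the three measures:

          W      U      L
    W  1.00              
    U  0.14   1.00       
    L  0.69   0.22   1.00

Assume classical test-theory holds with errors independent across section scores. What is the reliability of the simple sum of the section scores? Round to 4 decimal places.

Var(W+U+L) = 24.2² + 13.5² + 3.8² + 2·[24.2·13.5·0.14 + 24.2·3.8·0.69 + 13.5·3.8·0.22] = 782.33 + 240.953 = 1023.28.
With uncorrelated errors the cross-covariances are all true-score covariance, so they carry over unchanged; only the diagonal terms shrink to ρᵢσᵢ².
True-score variance = [24.2²·0.63 + 13.5²·0.60 + 3.8²·0.90] + 240.953 = 491.299 + 240.953 = 732.252.
Reliability = 732.252 / 1023.28 = 0.7156.

0.7156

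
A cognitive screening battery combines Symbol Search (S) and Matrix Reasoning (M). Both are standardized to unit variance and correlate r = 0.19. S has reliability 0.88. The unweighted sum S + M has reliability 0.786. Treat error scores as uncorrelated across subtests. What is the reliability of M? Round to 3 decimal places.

Var(S+M) = 2 + 2·0.19 = 2.380.
True-score variance = ρ_S + ρ_M + 2·0.19, so 0.786 = (0.88 + ρ_M + 0.38) / 2.380.
ρ_M = 0.786·2.380 − 0.88 − 0.38 = 0.611.

0.611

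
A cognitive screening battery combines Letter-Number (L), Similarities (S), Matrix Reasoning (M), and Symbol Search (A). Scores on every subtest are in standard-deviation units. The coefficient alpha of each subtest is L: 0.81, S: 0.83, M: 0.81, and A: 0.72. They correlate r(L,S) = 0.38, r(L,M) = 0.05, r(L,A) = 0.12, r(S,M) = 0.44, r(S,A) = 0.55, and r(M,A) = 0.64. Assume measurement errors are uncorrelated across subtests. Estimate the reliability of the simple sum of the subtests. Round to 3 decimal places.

Var(L+S+M+A) = 4 + 2·[0.38 + 0.05 + 0.12 + 0.44 + 0.55 + 0.64] = 4 + 4.36 = 8.36.
With uncorrelated errors the cross-covariances are all true-score covariance, so they carry over unchanged; only the diagonal terms shrink to ρᵢσᵢ².
True-score variance = [0.81 + 0.83 + 0.81 + 0.72] + 4.36 = 3.17 + 4.36 = 7.53.
Reliability = 7.53 / 8.36 = 0.901.

0.901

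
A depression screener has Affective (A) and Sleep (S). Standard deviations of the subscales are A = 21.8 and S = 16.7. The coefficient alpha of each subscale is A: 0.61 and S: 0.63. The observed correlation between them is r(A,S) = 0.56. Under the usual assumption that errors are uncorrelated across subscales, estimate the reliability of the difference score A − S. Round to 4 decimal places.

Var(A−S) = 21.8² + 16.7² − 2·21.8·16.7·0.56 = 754.13 − 407.747 = 346.383.
Because errors are independent across components, Cov(Tᵢ,Tⱼ) = Cov(Xᵢ,Xⱼ); the off-diagonal part of the true-score variance is the same as above.
True-score variance = [21.8²·0.61 + 16.7²·0.63] − 407.747 = 465.597 − 407.747 = 57.8499.
Reliability = 57.8499 / 346.383 = 0.1670.

0.1670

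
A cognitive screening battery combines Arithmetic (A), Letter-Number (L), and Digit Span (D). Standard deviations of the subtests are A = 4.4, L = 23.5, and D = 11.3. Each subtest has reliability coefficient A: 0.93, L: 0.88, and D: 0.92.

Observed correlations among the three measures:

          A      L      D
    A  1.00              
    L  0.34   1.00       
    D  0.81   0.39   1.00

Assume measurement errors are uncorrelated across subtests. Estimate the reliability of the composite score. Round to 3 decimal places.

Var(A+L+D) = 4.4² + 23.5² + 11.3² + 2·[4.4·23.5·0.34 + 4.4·11.3·0.81 + 23.5·11.3·0.39] = 699.3 + 357.987 = 1057.29.
Because errors are independent across components, Cov(Tᵢ,Tⱼ) = Cov(Xᵢ,Xⱼ); the off-diagonal part of the true-score variance is the same as above.
True-score variance = [4.4²·0.93 + 23.5²·0.88 + 11.3²·0.92] + 357.987 = 621.46 + 357.987 = 979.447.
Reliability = 979.447 / 1057.29 = 0.926.

0.926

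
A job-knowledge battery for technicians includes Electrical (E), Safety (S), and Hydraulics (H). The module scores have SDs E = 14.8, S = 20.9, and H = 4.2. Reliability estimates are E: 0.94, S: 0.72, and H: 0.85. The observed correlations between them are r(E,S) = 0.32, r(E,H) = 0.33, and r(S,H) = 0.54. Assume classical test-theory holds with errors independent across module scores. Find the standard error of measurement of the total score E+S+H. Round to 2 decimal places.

11.75

Var(total) = 673.49 + 333.793 = 1007.28.
True-score variance = 535.395 + 333.793 = 869.188, so reliability = 0.8629.
Error variance = 1007.28 − 869.188 = 138.095; SEM = √138.095 = 11.75.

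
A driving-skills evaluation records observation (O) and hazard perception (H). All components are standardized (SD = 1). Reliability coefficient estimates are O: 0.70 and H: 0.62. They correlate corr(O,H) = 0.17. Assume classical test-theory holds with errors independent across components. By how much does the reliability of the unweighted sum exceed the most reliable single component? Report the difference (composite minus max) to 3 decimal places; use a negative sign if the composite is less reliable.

Var(sum) = 2 + 0.34 = 2.34; true-score variance = 1.32 + 0.34 = 1.66; composite reliability = 0.7094.
Max component reliability = 0.7000.
Difference = 0.7094 − 0.7000 = 0.009.

0.009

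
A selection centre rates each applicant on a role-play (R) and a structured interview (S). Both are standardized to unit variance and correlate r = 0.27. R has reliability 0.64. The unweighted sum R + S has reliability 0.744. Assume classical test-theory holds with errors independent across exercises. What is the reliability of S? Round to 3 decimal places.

0.710

Var(R+S) = 2 + 2·0.27 = 2.540.
True-score variance = ρ_R + ρ_S + 2·0.27, so 0.744 = (0.64 + ρ_S + 0.54) / 2.540.
ρ_S = 0.744·2.540 − 0.64 − 0.54 = 0.710.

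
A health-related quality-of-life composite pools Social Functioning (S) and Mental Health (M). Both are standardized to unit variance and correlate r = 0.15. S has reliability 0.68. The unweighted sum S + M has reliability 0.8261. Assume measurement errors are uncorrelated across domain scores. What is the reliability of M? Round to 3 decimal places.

Var(S+M) = 2 + 2·0.15 = 2.300.
True-score variance = ρ_S + ρ_M + 2·0.15, so 0.8261 = (0.68 + ρ_M + 0.30) / 2.300.
ρ_M = 0.8261·2.300 − 0.68 − 0.30 = 0.920.

0.920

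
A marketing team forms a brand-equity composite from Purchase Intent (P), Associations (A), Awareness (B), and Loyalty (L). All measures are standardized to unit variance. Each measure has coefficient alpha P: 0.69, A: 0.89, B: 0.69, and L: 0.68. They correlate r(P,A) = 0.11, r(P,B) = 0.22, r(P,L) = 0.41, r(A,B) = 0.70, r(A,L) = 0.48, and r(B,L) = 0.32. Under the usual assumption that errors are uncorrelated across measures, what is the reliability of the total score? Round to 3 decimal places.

0.876

Var(P+A+B+L) = 4 + 2·[0.11 + 0.22 + 0.41 + 0.70 + 0.48 + 0.32] = 4 + 4.48 = 8.48.
With uncorrelated errors the cross-covariances are all true-score covariance, so they carry over unchanged; only the diagonal terms shrink to ρᵢσᵢ².
True-score variance = [0.69 + 0.89 + 0.69 + 0.68] + 4.48 = 2.95 + 4.48 = 7.43.
Reliability = 7.43 / 8.48 = 0.876.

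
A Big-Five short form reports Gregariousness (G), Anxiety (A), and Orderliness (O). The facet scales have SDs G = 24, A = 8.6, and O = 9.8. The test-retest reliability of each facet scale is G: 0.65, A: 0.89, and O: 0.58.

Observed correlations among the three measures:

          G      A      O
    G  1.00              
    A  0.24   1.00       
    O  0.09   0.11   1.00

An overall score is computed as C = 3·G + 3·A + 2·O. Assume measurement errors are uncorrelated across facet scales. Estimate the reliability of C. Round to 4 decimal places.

Var(C) = 3²·24² + 3²·8.6² + 2²·9.8² + 2·[9·24·8.6·0.24 + 6·24·9.8·0.09 + 6·8.6·9.8·0.11] = 6233.8 + 1256.91 = 7490.71.
With uncorrelated errors the cross-covariances are all true-score covariance, so they carry over unchanged; only the diagonal terms shrink to ρᵢσᵢ².
True-score variance = [3²·24²·0.65 + 3²·8.6²·0.89 + 2²·9.8²·0.58] + 1256.91 = 4184.83 + 1256.91 = 5441.75.
Reliability = 5441.75 / 7490.71 = 0.7265.

0.7265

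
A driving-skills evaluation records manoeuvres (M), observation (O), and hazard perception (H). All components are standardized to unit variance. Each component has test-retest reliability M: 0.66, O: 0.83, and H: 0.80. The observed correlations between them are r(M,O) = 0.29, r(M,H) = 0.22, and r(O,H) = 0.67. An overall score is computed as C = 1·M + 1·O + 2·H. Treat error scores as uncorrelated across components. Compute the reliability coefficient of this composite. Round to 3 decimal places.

0.871

Var(C) = 1 + 1 + 2² + 2·[0.29 + 2·0.22 + 2·0.67] = 6 + 4.14 = 10.14.
With uncorrelated errors the cross-covariances are all true-score covariance, so they carry over unchanged; only the diagonal terms shrink to ρᵢσᵢ².
True-score variance = [0.66 + 0.83 + 2²·0.80] + 4.14 = 4.69 + 4.14 = 8.83.
Reliability = 8.83 / 10.14 = 0.871.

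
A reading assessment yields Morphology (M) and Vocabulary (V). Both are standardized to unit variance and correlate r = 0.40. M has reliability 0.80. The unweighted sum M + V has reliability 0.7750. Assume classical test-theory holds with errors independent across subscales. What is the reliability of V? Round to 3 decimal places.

Var(M+V) = 2 + 2·0.40 = 2.800.
True-score variance = ρ_M + ρ_V + 2·0.40, so 0.7750 = (0.80 + ρ_V + 0.80) / 2.800.
ρ_V = 0.7750·2.800 − 0.80 − 0.80 = 0.570.

0.570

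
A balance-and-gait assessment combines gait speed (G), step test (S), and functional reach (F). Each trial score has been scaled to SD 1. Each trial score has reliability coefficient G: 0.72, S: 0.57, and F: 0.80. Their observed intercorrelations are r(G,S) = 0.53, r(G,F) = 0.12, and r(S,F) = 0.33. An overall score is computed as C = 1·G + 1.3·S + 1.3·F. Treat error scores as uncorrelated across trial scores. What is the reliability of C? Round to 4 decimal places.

Var(C) = 1 + 1.3² + 1.3² + 2·[1.3·0.53 + 1.3·0.12 + 1.69·0.33] = 4.38 + 2.8054 = 7.1854.
Under uncorrelated errors the observed covariances equal the true-score covariances, so only the own-variance terms attenuate.
True-score variance = [0.72 + 1.3²·0.57 + 1.3²·0.80] + 2.8054 = 3.0353 + 2.8054 = 5.8407.
Reliability = 5.8407 / 7.1854 = 0.8129.

0.8129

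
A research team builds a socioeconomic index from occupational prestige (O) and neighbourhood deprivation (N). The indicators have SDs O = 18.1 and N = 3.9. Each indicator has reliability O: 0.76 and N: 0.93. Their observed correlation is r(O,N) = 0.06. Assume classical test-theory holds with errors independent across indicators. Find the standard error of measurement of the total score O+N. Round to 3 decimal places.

8.927

Var(total) = 342.82 + 8.4708 = 351.291.
True-score variance = 263.129 + 8.4708 = 271.6, so reliability = 0.7731.
Error variance = 351.291 − 271.6 = 79.6911; SEM = √79.6911 = 8.927.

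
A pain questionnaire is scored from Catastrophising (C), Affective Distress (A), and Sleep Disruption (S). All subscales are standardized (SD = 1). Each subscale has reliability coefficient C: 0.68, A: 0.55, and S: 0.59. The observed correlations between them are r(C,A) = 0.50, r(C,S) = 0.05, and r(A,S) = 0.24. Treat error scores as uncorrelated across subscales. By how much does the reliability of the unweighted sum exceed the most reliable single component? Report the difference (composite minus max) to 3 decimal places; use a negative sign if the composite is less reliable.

Var(sum) = 3 + 1.58 = 4.58; true-score variance = 1.82 + 1.58 = 3.4; composite reliability = 0.7424.
Max component reliability = 0.6800.
Difference = 0.7424 − 0.6800 = 0.062.

0.062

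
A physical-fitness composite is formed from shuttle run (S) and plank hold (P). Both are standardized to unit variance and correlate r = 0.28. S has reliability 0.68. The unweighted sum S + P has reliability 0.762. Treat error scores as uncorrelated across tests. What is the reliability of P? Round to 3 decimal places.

Var(S+P) = 2 + 2·0.28 = 2.560.
True-score variance = ρ_S + ρ_P + 2·0.28, so 0.762 = (0.68 + ρ_P + 0.56) / 2.560.
ρ_P = 0.762·2.560 − 0.68 − 0.56 = 0.711.

0.711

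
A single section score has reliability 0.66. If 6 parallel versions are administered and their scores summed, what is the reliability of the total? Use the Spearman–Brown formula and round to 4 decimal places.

ρ_k = kρ / (1 + (k−1)ρ) = 6·0.66 / (1 + 5·0.66) = 3.960 / 4.300 = 0.9209.

0.9209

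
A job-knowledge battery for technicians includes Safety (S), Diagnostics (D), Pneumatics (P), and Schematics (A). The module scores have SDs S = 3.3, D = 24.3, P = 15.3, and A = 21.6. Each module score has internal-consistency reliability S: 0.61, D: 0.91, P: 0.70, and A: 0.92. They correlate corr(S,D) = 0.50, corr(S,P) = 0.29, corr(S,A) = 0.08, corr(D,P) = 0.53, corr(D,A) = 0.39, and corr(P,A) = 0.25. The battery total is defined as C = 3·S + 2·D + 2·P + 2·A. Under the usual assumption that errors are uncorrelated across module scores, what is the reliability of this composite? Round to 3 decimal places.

Var(C) = 3²·3.3² + 2²·24.3² + 2²·15.3² + 2²·21.6² + 2·[6·3.3·24.3·0.50 + 6·3.3·15.3·0.29 + 6·3.3·21.6·0.08 + 4·24.3·15.3·0.53 + 4·24.3·21.6·0.39 + 4·15.3·21.6·0.25] = 5262.57 + 4600.25 = 9862.82.
Under uncorrelated errors the observed covariances equal the true-score covariances, so only the own-variance terms attenuate.
True-score variance = [3²·3.3²·0.61 + 2²·24.3²·0.91 + 2²·15.3²·0.70 + 2²·21.6²·0.92] + 4600.25 = 4581.56 + 4600.25 = 9181.81.
Reliability = 9181.81 / 9862.82 = 0.931.

0.931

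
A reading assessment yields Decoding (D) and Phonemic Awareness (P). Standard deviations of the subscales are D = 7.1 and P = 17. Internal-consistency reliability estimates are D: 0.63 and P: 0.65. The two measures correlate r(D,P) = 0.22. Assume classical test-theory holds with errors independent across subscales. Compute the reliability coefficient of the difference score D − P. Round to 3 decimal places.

0.582

Var(D−P) = 7.1² + 17² − 2·7.1·17·0.22 = 339.41 − 53.108 = 286.302.
Under uncorrelated errors the observed covariances equal the true-score covariances, so only the own-variance terms attenuate.
True-score variance = [7.1²·0.63 + 17²·0.65] − 53.108 = 219.608 − 53.108 = 166.5.
Reliability = 166.5 / 286.302 = 0.582.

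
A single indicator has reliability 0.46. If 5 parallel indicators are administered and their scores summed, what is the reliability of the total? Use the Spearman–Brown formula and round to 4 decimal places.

0.8099

ρ_k = kρ / (1 + (k−1)ρ) = 5·0.46 / (1 + 4·0.46) = 2.300 / 2.840 = 0.8099.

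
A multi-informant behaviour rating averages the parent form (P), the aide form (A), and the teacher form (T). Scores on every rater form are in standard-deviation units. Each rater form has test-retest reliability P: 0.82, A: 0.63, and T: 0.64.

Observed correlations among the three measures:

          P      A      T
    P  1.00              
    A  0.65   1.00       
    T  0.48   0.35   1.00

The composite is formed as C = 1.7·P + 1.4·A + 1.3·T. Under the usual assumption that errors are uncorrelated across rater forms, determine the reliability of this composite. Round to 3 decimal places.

0.858

Var(C) = 1.7² + 1.4² + 1.3² + 2·[2.38·0.65 + 2.21·0.48 + 1.82·0.35] = 6.54 + 6.4896 = 13.0296.
Because errors are independent across components, Cov(Tᵢ,Tⱼ) = Cov(Xᵢ,Xⱼ); the off-diagonal part of the true-score variance is the same as above.
True-score variance = [1.7²·0.82 + 1.4²·0.63 + 1.3²·0.64] + 6.4896 = 4.6862 + 6.4896 = 11.1758.
Reliability = 11.1758 / 13.0296 = 0.858.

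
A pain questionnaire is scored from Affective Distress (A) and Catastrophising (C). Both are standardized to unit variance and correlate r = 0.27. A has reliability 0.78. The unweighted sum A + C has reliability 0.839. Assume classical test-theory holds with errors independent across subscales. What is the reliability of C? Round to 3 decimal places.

Var(A+C) = 2 + 2·0.27 = 2.540.
True-score variance = ρ_A + ρ_C + 2·0.27, so 0.839 = (0.78 + ρ_C + 0.54) / 2.540.
ρ_C = 0.839·2.540 − 0.78 − 0.54 = 0.811.

0.811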